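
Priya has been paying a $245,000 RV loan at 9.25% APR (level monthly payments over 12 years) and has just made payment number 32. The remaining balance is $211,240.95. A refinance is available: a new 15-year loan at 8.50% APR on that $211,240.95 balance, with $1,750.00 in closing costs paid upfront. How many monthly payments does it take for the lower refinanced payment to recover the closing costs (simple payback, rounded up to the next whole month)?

Current payment = 245,000 × 9.25%/12 / (1 − (1+0.0077083)^−144) = $2,822.78.
Refinanced payment = 211,240.95 × 0.0070833 / (1 − (1+0.0070833)^−180) = $2,080.17.
Monthly savings = $2,822.78 − $2,080.17 = $742.61.
Break-even = $1,750.00 / $742.61 = 2.36 → 3 months.

3 months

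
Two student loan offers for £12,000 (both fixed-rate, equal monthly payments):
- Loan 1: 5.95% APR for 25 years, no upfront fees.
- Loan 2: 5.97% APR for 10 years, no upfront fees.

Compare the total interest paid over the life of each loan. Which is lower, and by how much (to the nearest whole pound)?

Loan 2 by £7,120

Loan 1: at 5.95% the monthly rate is 0.0049583, so the payment is 12,000 × 0.0049583 / (1 − 1.0049583^−300) = £76.95.
Total interest on Loan 1 = 300 × £76.95 − £12,000 = £11,085.00.
Loan 2: at 5.97% the monthly rate is 0.0049750, so the payment is 12,000 × 0.0049750 / (1 − 1.0049750^−120) = £133.04.
Total interest on Loan 2 = 120 × £133.04 − £12,000 = £3,964.80.
Loan 2 is lower by £7,120.20.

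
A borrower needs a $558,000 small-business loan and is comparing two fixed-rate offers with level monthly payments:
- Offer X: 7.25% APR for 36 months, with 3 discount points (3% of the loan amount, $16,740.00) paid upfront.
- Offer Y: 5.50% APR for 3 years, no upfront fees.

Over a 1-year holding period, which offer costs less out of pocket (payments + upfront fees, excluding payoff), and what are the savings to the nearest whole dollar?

Offer Y by $22,068

Offer X: monthly rate = 7.25%/12 = 0.0060417; payment = 558,000 × 0.0060417 / (1 − (1+0.0060417)^−36) = $17,293.27.
Offer Y: monthly rate = 5.5%/12 = 0.0045833; payment = 558,000 × 0.0045833 / (1 − (1+0.0045833)^−36) = $16,849.31.
Over 12 months: Offer X costs 12 × $17,293.27 + $16,740.00 = $224,259.24; Offer Y costs 12 × $16,849.31 = $202,191.72.
Offer Y is cheaper by $224,259.24 − $202,191.72 = $22,067.52.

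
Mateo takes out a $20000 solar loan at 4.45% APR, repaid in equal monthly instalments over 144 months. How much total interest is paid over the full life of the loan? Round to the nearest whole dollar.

Monthly rate = 4.45%/12 = 0.0037083; payment = 20,000 × 0.0037083 / (1 − (1+0.0037083)^−144) = $179.51.
Total paid = 144 × $179.51 = $25,849.44; interest = $25,849.44 − $20,000 = $5,849.44.

$5,849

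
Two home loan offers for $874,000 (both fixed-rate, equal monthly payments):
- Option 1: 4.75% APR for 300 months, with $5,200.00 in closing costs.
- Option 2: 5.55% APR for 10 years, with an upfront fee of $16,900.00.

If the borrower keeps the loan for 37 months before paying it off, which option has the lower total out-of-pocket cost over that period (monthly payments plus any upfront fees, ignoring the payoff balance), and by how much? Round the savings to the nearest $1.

Option 1: at 4.75% the monthly rate is 0.0039583, so the payment is 874,000 × 0.0039583 / (1 − 1.0039583^−300) = $4,982.83.
Option 2: monthly rate = 5.55%/12 = 0.0046250; payment = 874,000 × 0.0046250 / (1 − (1+0.0046250)^−120) = $9,506.86.
Over 37 months: Option 1 costs 37 × $4,982.83 + $5,200.00 = $189,564.71; Option 2 costs 37 × $9,506.86 + $16,900.00 = $368,653.82.
Option 1 is cheaper by $368,653.82 − $189,564.71 = $179,089.11.

Option 1 by $179,089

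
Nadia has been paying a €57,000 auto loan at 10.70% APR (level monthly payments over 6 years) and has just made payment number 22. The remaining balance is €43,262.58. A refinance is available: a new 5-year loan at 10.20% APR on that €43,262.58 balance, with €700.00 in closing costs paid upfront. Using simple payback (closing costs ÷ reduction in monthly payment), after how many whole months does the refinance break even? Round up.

Current payment = 57,000 × 10.7%/12 / (1 − (1+0.0089167)^−72) = €1,076.20.
Refinanced payment = 43,262.58 × 0.0085000 / (1 − (1+0.0085000)^−60) = €923.47.
Monthly savings = €1,076.20 − €923.47 = €152.73.
Break-even = €700.00 / €152.73 = 4.58 → 5 months.

5 months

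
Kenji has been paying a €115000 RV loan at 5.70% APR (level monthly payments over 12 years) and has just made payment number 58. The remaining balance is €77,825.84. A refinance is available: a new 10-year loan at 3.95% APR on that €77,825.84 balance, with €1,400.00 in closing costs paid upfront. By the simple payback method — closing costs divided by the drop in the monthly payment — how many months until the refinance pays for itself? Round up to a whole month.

5 months

Current payment = 115,000 × 5.7%/12 / (1 − (1+0.0047500)^−144) = €1,104.46.
Refinanced payment = 77,825.84 × 0.0032917 / (1 − (1+0.0032917)^−120) = €786.10.
Monthly savings = €1,104.46 − €786.10 = €318.36.
Break-even = €1,400.00 / €318.36 = 4.40 → 5 months.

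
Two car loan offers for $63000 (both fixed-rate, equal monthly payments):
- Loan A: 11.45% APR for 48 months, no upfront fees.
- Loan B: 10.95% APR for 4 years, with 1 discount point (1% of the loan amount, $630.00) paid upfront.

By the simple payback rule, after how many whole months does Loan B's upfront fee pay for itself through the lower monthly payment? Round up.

Loan A: at 11.45% the monthly rate is 0.0095417, so the payment is 63,000 × 0.0095417 / (1 − 1.0095417^−48) = $1,642.07.
Loan B: monthly rate = 10.95%/12 = 0.0091250; payment = 63,000 × 0.0091250 / (1 − (1+0.0091250)^−48) = $1,626.74.
Monthly savings = $1,642.07 − $1,626.74 = $15.33.
Break-even = $630.00 / $15.33 = 41.10 → 42 months.

42 months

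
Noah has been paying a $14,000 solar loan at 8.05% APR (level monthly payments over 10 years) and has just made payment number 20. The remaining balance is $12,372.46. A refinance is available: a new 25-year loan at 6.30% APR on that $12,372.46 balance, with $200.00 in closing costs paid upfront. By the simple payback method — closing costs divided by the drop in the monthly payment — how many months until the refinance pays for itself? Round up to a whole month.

Current payment = 14,000 × 8.05%/12 / (1 − (1+0.0067083)^−120) = $170.23.
Refinanced payment = 12,372.46 × 0.0052500 / (1 − (1+0.0052500)^−300) = $82.00.
Monthly savings = $170.23 − $82.00 = $88.23.
Break-even = $200.00 / $88.23 = 2.27 → 3 months.

3 months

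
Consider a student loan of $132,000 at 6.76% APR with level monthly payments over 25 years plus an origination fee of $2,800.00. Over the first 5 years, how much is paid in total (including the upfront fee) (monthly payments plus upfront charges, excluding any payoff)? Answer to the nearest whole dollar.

$57,570

At 6.76% the monthly rate is 0.0056333, so the payment is 132,000 × 0.0056333 / (1 − 1.0056333^−300) = $912.84.
Total outlay = 60 × $912.84 + $2,800.00 = $57,570.40.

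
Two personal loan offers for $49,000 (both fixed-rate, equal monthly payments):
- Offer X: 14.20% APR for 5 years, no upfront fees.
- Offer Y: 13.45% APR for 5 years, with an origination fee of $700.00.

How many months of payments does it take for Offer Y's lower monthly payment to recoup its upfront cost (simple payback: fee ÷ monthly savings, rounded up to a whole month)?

37 months

Offer X: monthly rate = 14.2%/12 = 0.0118333; payment = 49,000 × 0.0118333 / (1 − (1+0.0118333)^−60) = $1,145.23.
Offer Y: monthly rate = 13.45%/12 = 0.0112083; payment = 49,000 × 0.0112083 / (1 − (1+0.0112083)^−60) = $1,126.22.
Monthly savings = $1,145.23 − $1,126.22 = $19.01.
Break-even = $700.00 / $19.01 = 36.82 → 37 months.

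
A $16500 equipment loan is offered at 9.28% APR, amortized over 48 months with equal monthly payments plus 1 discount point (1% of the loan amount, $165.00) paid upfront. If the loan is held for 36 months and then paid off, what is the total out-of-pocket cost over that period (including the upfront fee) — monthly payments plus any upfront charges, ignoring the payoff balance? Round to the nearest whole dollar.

$15,026

At 9.28% the monthly rate is 0.0077333, so the payment is 16,500 × 0.0077333 / (1 − 1.0077333^−48) = $412.80.
Total outlay = 36 × $412.80 + $165.00 = $15,025.80.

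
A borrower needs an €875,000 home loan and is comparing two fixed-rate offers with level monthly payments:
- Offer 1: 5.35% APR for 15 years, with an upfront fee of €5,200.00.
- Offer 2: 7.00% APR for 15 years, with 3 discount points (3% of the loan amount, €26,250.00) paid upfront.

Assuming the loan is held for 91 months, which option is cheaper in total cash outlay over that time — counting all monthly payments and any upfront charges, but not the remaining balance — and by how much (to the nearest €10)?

Offer 1 by €92,460

Offer 1: monthly rate = 5.35%/12 = 0.0044583; payment = 875,000 × 0.0044583 / (1 − (1+0.0044583)^−180) = €7,080.02.
Offer 2: at 7.00% the monthly rate is 0.0058333, so the payment is 875,000 × 0.0058333 / (1 − 1.0058333^−180) = €7,864.75.
Over 91 months: Offer 1 costs 91 × €7,080.02 + €5,200.00 = €649,481.82; Offer 2 costs 91 × €7,864.75 + €26,250.00 = €741,942.25.
Offer 1 is cheaper by €741,942.25 − €649,481.82 = €92,460.43.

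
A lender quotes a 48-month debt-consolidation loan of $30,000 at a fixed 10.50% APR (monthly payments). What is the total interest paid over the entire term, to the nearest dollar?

At 10.50% the monthly rate is 0.0087500, so the payment is 30,000 × 0.0087500 / (1 − 1.0087500^−48) = $768.10.
Total paid = 48 × $768.10 = $36,868.80; interest = $36,868.80 − $30,000 = $6,868.80.

$6,869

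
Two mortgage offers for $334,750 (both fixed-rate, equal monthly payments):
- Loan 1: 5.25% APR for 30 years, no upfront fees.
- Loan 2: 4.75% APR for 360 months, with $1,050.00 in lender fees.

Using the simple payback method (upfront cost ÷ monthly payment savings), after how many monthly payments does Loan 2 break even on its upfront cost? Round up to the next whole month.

Loan 1: monthly rate = 5.25%/12 = 0.0043750; payment = 334,750 × 0.0043750 / (1 − (1+0.0043750)^−360) = $1,848.50.
Loan 2: monthly rate = 4.75%/12 = 0.0039583; payment = 334,750 × 0.0039583 / (1 − (1+0.0039583)^−360) = $1,746.21.
Monthly savings = $1,848.50 − $1,746.21 = $102.29.
Break-even = $1,050.00 / $102.29 = 10.26 → 11 months.

11 months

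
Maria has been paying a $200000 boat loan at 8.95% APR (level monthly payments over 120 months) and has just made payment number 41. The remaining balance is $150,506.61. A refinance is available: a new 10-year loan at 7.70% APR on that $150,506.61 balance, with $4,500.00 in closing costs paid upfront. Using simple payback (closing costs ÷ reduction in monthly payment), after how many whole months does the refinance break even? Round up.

7 months

Current payment = 200,000 × 8.95%/12 / (1 − (1+0.0074583)^−120) = $2,528.11.
Refinanced payment = 150,506.61 × 0.0064167 / (1 − (1+0.0064167)^−120) = $1,802.29.
Monthly savings = $2,528.11 − $1,802.29 = $725.82.
Break-even = $4,500.00 / $725.82 = 6.20 → 7 months.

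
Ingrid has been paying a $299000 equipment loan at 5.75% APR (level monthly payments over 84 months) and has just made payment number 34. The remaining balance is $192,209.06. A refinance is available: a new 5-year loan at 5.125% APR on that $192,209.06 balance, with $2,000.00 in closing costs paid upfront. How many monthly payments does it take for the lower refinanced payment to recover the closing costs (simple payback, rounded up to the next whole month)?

Current payment = 299,000 × 5.75%/12 / (1 − (1+0.0047917)^−84) = $4,332.21.
Refinanced payment = 192,209.06 × 0.0042708 / (1 − (1+0.0042708)^−60) = $3,638.24.
Monthly savings = $4,332.21 − $3,638.24 = $693.97.
Break-even = $2,000.00 / $693.97 = 2.88 → 3 months.

3 months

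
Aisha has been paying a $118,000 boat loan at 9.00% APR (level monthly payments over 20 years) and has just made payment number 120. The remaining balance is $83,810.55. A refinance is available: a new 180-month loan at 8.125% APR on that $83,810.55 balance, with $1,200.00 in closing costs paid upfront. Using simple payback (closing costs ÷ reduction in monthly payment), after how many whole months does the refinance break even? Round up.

Current payment = 118,000 × 9%/12 / (1 − (1+0.0075000)^−240) = $1,061.68.
Refinanced payment = 83,810.55 × 0.0067708 / (1 − (1+0.0067708)^−180) = $807.00.
Monthly savings = $1,061.68 − $807.00 = $254.68.
Break-even = $1,200.00 / $254.68 = 4.71 → 5 months.

5 months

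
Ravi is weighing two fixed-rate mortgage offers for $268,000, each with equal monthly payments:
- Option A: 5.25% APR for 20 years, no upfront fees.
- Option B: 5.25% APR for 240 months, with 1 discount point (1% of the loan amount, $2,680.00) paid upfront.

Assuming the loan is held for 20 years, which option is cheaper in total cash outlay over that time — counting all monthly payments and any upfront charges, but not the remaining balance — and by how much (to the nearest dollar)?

Option A: monthly rate = 5.25%/12 = 0.0043750; payment = 268,000 × 0.0043750 / (1 − (1+0.0043750)^−240) = $1,805.90.
Option B: at 5.25% the monthly rate is 0.0043750, so the payment is 268,000 × 0.0043750 / (1 − 1.0043750^−240) = $1,805.90.
Over 240 months: Option A costs 240 × $1,805.90 = $433,416.00; Option B costs 240 × $1,805.90 + $2,680.00 = $436,096.00.
Option A is cheaper by $436,096.00 − $433,416.00 = $2,680.00.

Option A by $2,680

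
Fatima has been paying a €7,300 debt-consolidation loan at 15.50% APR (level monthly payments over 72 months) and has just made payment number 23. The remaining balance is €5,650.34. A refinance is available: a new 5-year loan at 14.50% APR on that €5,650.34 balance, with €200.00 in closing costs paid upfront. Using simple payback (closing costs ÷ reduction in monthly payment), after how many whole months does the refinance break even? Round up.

Current payment = 7,300 × 15.5%/12 / (1 − (1+0.0129167)^−72) = €156.35.
Refinanced payment = 5,650.34 × 0.0120833 / (1 − (1+0.0120833)^−60) = €132.94.
Monthly savings = €156.35 − €132.94 = €23.41.
Break-even = €200.00 / €23.41 = 8.54 → 9 months.

9 months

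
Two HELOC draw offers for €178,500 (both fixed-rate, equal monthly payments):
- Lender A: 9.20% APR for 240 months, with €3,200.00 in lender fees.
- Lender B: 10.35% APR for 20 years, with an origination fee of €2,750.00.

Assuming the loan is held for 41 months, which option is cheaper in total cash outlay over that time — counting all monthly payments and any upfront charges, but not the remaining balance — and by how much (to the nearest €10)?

Lender A by €5,090

Lender A: monthly rate = 9.2%/12 = 0.0076667; payment = 178,500 × 0.0076667 / (1 − (1+0.0076667)^−240) = €1,629.04.
Lender B: at 10.35% the monthly rate is 0.0086250, so the payment is 178,500 × 0.0086250 / (1 − 1.0086250^−240) = €1,764.16.
Over 41 months: Lender A costs 41 × €1,629.04 + €3,200.00 = €69,990.64; Lender B costs 41 × €1,764.16 + €2,750.00 = €75,080.56.
Lender A is cheaper by €75,080.56 − €69,990.64 = €5,089.92.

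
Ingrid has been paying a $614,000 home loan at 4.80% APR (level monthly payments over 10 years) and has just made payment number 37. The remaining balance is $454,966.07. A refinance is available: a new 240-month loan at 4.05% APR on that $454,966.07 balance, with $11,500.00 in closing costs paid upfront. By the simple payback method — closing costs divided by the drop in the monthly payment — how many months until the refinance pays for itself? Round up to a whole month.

4 months

Current payment = 614,000 × 4.8%/12 / (1 − (1+0.0040000)^−120) = $6,452.56.
Refinanced payment = 454,966.07 × 0.0033750 / (1 − (1+0.0033750)^−240) = $2,769.01.
Monthly savings = $6,452.56 − $2,769.01 = $3,683.55.
Break-even = $11,500.00 / $3,683.55 = 3.12 → 4 months.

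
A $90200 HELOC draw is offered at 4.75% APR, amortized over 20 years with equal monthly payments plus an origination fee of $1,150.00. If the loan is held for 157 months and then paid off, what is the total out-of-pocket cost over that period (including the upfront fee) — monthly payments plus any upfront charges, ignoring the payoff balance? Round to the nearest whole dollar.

$92,664

Monthly rate = 4.75%/12 = 0.0039583; payment = 90,200 × 0.0039583 / (1 − (1+0.0039583)^−240) = $582.89.
Total outlay = 157 × $582.89 + $1,150.00 = $92,663.73.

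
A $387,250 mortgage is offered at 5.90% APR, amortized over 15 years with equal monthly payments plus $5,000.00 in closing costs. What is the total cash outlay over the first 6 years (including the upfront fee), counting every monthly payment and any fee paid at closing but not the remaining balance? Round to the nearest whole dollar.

Monthly rate = 5.9%/12 = 0.0049167; payment = 387,250 × 0.0049167 / (1 − (1+0.0049167)^−180) = $3,246.95.
Total outlay = 72 × $3,246.95 + $5,000.00 = $238,780.40.

$238,780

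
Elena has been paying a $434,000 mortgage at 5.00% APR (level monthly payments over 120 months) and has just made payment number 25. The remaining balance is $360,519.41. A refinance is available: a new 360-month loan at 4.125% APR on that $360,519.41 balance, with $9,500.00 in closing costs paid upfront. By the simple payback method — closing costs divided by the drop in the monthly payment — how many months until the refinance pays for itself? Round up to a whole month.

4 months

Current payment = 434,000 × 5%/12 / (1 − (1+0.0041667)^−120) = $4,603.24.
Refinanced payment = 360,519.41 × 0.0034375 / (1 − (1+0.0034375)^−360) = $1,747.26.
Monthly savings = $4,603.24 − $1,747.26 = $2,855.98.
Break-even = $9,500.00 / $2,855.98 = 3.33 → 4 months.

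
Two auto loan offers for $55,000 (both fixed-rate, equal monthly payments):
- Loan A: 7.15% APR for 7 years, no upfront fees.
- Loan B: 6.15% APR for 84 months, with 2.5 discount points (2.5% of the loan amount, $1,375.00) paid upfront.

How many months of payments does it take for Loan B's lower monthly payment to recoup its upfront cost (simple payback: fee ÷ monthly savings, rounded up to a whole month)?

52 months

Loan A: at 7.15% the monthly rate is 0.0059583, so the payment is 55,000 × 0.0059583 / (1 − 1.0059583^−84) = $834.14.
Loan B: monthly rate = 6.15%/12 = 0.0051250; payment = 55,000 × 0.0051250 / (1 − (1+0.0051250)^−84) = $807.43.
Monthly savings = $834.14 − $807.43 = $26.71.
Break-even = $1,375.00 / $26.71 = 51.48 → 52 months.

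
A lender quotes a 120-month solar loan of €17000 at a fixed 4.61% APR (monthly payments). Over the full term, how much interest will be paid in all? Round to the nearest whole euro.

€4,251

Monthly rate = 4.61%/12 = 0.0038417; payment = 17,000 × 0.0038417 / (1 − (1+0.0038417)^−120) = €177.09.
Total paid = 120 × €177.09 = €21,250.80; interest = €21,250.80 − €17,000 = €4,250.80.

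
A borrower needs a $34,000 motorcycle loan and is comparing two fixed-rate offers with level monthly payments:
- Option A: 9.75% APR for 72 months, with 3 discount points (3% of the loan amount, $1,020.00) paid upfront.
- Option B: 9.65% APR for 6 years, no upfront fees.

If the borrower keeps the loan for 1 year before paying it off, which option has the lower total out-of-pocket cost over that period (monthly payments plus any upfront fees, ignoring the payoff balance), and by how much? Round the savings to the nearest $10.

Option A: at 9.75% the monthly rate is 0.0081250, so the payment is 34,000 × 0.0081250 / (1 − 1.0081250^−72) = $625.60.
Option B: monthly rate = 9.65%/12 = 0.0080417; payment = 34,000 × 0.0080417 / (1 − (1+0.0080417)^−72) = $623.89.
Over 12 months: Option A costs 12 × $625.60 + $1,020.00 = $8,527.20; Option B costs 12 × $623.89 = $7,486.68.
Option B is cheaper by $8,527.20 − $7,486.68 = $1,040.52.

Option B by $1,040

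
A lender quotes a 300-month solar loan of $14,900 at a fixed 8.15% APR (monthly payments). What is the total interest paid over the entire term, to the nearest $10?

$20,050

Monthly rate = 8.15%/12 = 0.0067917; payment = 14,900 × 0.0067917 / (1 − (1+0.0067917)^−300) = $116.49.
Total paid = 300 × $116.49 = $34,947.00; interest = $34,947.00 − $14,900 = $20,047.00.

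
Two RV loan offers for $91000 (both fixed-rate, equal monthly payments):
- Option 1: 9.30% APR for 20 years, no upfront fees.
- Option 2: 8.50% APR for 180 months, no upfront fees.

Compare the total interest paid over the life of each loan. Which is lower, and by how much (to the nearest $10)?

Option 1: at 9.30% the monthly rate is 0.0077500, so the payment is 91,000 × 0.0077500 / (1 − 1.0077500^−240) = $836.39.
Total interest on Option 1 = 240 × $836.39 − $91,000 = $109,733.60.
Option 2: monthly rate = 8.5%/12 = 0.0070833; payment = 91,000 × 0.0070833 / (1 − (1+0.0070833)^−180) = $896.11.
Total interest on Option 2 = 180 × $896.11 − $91,000 = $70,299.80.
Option 2 is lower by $39,433.80.

Option 2 by $39,430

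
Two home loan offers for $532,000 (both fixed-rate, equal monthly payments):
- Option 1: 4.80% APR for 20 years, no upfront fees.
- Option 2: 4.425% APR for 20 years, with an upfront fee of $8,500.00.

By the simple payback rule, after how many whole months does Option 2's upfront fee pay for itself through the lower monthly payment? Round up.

Option 1: at 4.80% the monthly rate is 0.0040000, so the payment is 532,000 × 0.0040000 / (1 − 1.0040000^−240) = $3,452.45.
Option 2: monthly rate = 4.425%/12 = 0.0036875; payment = 532,000 × 0.0036875 / (1 − (1+0.0036875)^−240) = $3,344.20.
Monthly savings = $3,452.45 − $3,344.20 = $108.25.
Break-even = $8,500.00 / $108.25 = 78.52 → 79 months.

79 months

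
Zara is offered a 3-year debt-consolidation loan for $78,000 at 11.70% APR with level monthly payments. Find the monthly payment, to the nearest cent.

At 11.70% the monthly rate is 0.0097500, so the payment is 78,000 × 0.0097500 / (1 − 1.0097500^−36) = $2,579.55.

$2,579.55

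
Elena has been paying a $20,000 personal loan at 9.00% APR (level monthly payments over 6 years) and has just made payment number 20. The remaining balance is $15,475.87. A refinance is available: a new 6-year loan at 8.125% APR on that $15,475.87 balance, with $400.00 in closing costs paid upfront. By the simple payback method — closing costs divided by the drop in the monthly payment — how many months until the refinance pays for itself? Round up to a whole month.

5 months

Current payment = 20,000 × 9%/12 / (1 − (1+0.0075000)^−72) = $360.51.
Refinanced payment = 15,475.87 × 0.0067708 / (1 − (1+0.0067708)^−72) = $272.29.
Monthly savings = $360.51 − $272.29 = $88.22.
Break-even = $400.00 / $88.22 = 4.53 → 5 months.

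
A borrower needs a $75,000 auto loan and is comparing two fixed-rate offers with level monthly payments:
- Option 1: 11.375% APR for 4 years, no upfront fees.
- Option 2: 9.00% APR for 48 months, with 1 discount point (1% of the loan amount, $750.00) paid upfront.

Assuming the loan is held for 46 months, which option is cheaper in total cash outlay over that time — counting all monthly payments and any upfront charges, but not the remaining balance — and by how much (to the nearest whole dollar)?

Option 1: monthly rate = 11.375%/12 = 0.0094792; payment = 75,000 × 0.0094792 / (1 − (1+0.0094792)^−48) = $1,952.10.
Option 2: monthly rate = 9%/12 = 0.0075000; payment = 75,000 × 0.0075000 / (1 − (1+0.0075000)^−48) = $1,866.38.
Over 46 months: Option 1 costs 46 × $1,952.10 = $89,796.60; Option 2 costs 46 × $1,866.38 + $750.00 = $86,603.48.
Option 2 is cheaper by $89,796.60 − $86,603.48 = $3,193.12.

Option 2 by $3,193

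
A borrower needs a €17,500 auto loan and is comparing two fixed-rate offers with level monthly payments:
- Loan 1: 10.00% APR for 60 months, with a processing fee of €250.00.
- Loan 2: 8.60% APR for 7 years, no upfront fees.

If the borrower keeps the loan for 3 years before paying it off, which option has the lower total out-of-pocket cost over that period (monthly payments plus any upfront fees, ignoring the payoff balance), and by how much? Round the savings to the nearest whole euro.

Loan 2 by €3,627

Loan 1: monthly rate = 10%/12 = 0.0083333; payment = 17,500 × 0.0083333 / (1 − (1+0.0083333)^−60) = €371.82.
Loan 2: monthly rate = 8.6%/12 = 0.0071667; payment = 17,500 × 0.0071667 / (1 − (1+0.0071667)^−84) = €278.02.
Over 36 months: Loan 1 costs 36 × €371.82 + €250.00 = €13,635.52; Loan 2 costs 36 × €278.02 = €10,008.72.
Loan 2 is cheaper by €13,635.52 − €10,008.72 = €3,626.80.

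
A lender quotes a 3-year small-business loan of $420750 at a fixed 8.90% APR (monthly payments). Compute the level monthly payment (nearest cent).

$13,360.16

Monthly rate = 8.9%/12 = 0.0074167; payment = 420,750 × 0.0074167 / (1 − (1+0.0074167)^−36) = $13,360.16.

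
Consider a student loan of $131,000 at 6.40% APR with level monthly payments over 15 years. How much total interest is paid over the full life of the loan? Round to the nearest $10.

$73,110

Monthly rate = 6.4%/12 = 0.0053333; payment = 131,000 × 0.0053333 / (1 − (1+0.0053333)^−180) = $1,133.96.
Total paid = 180 × $1,133.96 = $204,112.80; interest = $204,112.80 − $131,000 = $73,112.80.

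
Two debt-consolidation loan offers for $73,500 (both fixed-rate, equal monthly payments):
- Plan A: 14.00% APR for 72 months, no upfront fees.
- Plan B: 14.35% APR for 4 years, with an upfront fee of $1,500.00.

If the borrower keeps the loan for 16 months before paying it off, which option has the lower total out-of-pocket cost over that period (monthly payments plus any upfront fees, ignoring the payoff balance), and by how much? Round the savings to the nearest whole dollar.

Plan A by $9,610

Plan A: at 14.00% the monthly rate is 0.0116667, so the payment is 73,500 × 0.0116667 / (1 − 1.0116667^−72) = $1,514.52.
Plan B: at 14.35% the monthly rate is 0.0119583, so the payment is 73,500 × 0.0119583 / (1 − 1.0119583^−48) = $2,021.42.
Over 16 months: Plan A costs 16 × $1,514.52 = $24,232.32; Plan B costs 16 × $2,021.42 + $1,500.00 = $33,842.72.
Plan A is cheaper by $33,842.72 − $24,232.32 = $9,610.40.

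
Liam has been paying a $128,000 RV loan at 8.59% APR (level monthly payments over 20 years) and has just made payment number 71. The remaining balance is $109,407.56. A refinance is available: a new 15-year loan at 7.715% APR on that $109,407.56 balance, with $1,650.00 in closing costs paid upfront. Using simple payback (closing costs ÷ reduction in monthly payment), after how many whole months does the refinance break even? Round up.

19 months

Current payment = 128,000 × 8.59%/12 / (1 − (1+0.0071583)^−240) = $1,118.12.
Refinanced payment = 109,407.56 × 0.0064292 / (1 − (1+0.0064292)^−180) = $1,027.63.
Monthly savings = $1,118.12 − $1,027.63 = $90.49.
Break-even = $1,650.00 / $90.49 = 18.23 → 19 months.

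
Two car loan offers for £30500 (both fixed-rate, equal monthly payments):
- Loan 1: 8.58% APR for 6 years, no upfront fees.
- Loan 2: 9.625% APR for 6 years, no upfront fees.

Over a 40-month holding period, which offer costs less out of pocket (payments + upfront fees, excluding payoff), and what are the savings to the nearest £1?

Loan 1 by £634

Loan 1: monthly rate = 8.58%/12 = 0.0071500; payment = 30,500 × 0.0071500 / (1 − (1+0.0071500)^−72) = £543.44.
Loan 2: at 9.625% the monthly rate is 0.0080208, so the payment is 30,500 × 0.0080208 / (1 − 1.0080208^−72) = £559.29.
Over 40 months: Loan 1 costs 40 × £543.44 = £21,737.60; Loan 2 costs 40 × £559.29 = £22,371.60.
Loan 1 is cheaper by £22,371.60 − £21,737.60 = £634.00.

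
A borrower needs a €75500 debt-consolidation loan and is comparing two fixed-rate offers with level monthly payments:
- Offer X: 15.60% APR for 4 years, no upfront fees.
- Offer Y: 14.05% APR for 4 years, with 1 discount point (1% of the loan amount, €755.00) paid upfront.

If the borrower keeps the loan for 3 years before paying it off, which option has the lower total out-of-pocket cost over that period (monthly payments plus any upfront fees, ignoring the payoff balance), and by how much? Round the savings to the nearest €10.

Offer X: at 15.60% the monthly rate is 0.0130000, so the payment is 75,500 × 0.0130000 / (1 − 1.0130000^−48) = €2,124.26.
Offer Y: monthly rate = 14.05%/12 = 0.0117083; payment = 75,500 × 0.0117083 / (1 − (1+0.0117083)^−48) = €2,065.04.
Over 36 months: Offer X costs 36 × €2,124.26 = €76,473.36; Offer Y costs 36 × €2,065.04 + €755.00 = €75,096.44.
Offer Y is cheaper by €76,473.36 − €75,096.44 = €1,376.92.

Offer Y by €1,380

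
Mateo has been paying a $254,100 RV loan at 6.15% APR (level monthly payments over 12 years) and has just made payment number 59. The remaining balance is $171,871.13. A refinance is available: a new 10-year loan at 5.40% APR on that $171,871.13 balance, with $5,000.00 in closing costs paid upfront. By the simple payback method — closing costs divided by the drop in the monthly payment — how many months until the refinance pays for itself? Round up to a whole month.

8 months

Current payment = 254,100 × 6.15%/12 / (1 − (1+0.0051250)^−144) = $2,499.40.
Refinanced payment = 171,871.13 × 0.0045000 / (1 − (1+0.0045000)^−120) = $1,856.75.
Monthly savings = $2,499.40 − $1,856.75 = $642.65.
Break-even = $5,000.00 / $642.65 = 7.78 → 8 months.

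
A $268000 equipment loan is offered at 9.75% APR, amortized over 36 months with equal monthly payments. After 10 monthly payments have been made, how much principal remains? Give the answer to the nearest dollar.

$201,207

With monthly rate i = 9.75%/12 = 0.0081250, the balance after k of n payments is P · [(1+i)^n − (1+i)^k] / [(1+i)^n − 1].
(1+0.0081250)^36 = 1.33819022 and (1+0.0081250)^10 = 1.08428599, so the balance is 268,000 × (1.33819022 − 1.08428599) / (1.33819022 − 1) = $201,207.28.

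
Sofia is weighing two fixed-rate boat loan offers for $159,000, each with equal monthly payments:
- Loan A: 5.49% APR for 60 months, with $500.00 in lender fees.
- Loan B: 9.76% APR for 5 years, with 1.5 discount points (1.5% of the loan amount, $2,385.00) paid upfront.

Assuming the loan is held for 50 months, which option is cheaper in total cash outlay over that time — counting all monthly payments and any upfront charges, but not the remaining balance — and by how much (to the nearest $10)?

Loan A: at 5.49% the monthly rate is 0.0045750, so the payment is 159,000 × 0.0045750 / (1 − 1.0045750^−60) = $3,036.35.
Loan B: at 9.76% the monthly rate is 0.0081333, so the payment is 159,000 × 0.0081333 / (1 − 1.0081333^−60) = $3,359.53.
Over 50 months: Loan A costs 50 × $3,036.35 + $500.00 = $152,317.50; Loan B costs 50 × $3,359.53 + $2,385.00 = $170,361.50.
Loan A is cheaper by $170,361.50 − $152,317.50 = $18,044.00.

Loan A by $18,040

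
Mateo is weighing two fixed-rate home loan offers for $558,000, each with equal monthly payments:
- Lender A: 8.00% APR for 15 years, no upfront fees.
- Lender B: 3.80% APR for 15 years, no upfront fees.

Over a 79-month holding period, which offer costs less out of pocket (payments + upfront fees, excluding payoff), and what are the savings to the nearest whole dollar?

Lender B by $99,602

Lender A: monthly rate = 8%/12 = 0.0066667; payment = 558,000 × 0.0066667 / (1 − (1+0.0066667)^−180) = $5,332.54.
Lender B: at 3.80% the monthly rate is 0.0031667, so the payment is 558,000 × 0.0031667 / (1 − 1.0031667^−180) = $4,071.76.
Over 79 months: Lender A costs 79 × $5,332.54 = $421,270.66; Lender B costs 79 × $4,071.76 = $321,669.04.
Lender B is cheaper by $421,270.66 − $321,669.04 = $99,601.62.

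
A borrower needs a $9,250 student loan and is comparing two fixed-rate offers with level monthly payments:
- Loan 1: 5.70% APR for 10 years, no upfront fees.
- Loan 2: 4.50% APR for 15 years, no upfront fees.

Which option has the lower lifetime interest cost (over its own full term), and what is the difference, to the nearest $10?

Loan 1 by $580

Loan 1: at 5.70% the monthly rate is 0.0047500, so the payment is 9,250 × 0.0047500 / (1 − 1.0047500^−120) = $101.31.
Total interest on Loan 1 = 120 × $101.31 − $9,250 = $2,907.20.
Loan 2: monthly rate = 4.5%/12 = 0.0037500; payment = 9,250 × 0.0037500 / (1 − (1+0.0037500)^−180) = $70.76.
Total interest on Loan 2 = 180 × $70.76 − $9,250 = $3,486.80.
Loan 1 is lower by $579.60.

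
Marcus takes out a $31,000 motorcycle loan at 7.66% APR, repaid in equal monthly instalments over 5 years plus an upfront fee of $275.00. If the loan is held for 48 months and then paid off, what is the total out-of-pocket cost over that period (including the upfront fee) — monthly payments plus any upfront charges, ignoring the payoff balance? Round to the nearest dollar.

$30,205

At 7.66% the monthly rate is 0.0063833, so the payment is 31,000 × 0.0063833 / (1 − 1.0063833^−60) = $623.54.
Total outlay = 48 × $623.54 + $275.00 = $30,204.92.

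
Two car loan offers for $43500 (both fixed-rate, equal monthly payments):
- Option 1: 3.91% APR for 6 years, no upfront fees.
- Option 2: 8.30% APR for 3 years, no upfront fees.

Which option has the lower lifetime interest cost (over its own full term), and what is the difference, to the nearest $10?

Option 1: at 3.91% the monthly rate is 0.0032583, so the payment is 43,500 × 0.0032583 / (1 − 1.0032583^−72) = $678.78.
Total interest on Option 1 = 72 × $678.78 − $43,500 = $5,372.16.
Option 2: at 8.30% the monthly rate is 0.0069167, so the payment is 43,500 × 0.0069167 / (1 − 1.0069167^−36) = $1,369.16.
Total interest on Option 2 = 36 × $1,369.16 − $43,500 = $5,789.76.
Option 1 is lower by $417.60.

Option 1 by $420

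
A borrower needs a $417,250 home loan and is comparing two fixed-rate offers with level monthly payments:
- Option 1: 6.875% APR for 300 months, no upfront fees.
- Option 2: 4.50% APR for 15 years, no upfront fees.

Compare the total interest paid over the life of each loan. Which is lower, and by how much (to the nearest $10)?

Option 2 by $300,210

Option 1: at 6.875% the monthly rate is 0.0057292, so the payment is 417,250 × 0.0057292 / (1 − 1.0057292^−300) = $2,915.85.
Total interest on Option 1 = 300 × $2,915.85 − $417,250 = $457,505.00.
Option 2: monthly rate = 4.5%/12 = 0.0037500; payment = 417,250 × 0.0037500 / (1 − (1+0.0037500)^−180) = $3,191.93.
Total interest on Option 2 = 180 × $3,191.93 − $417,250 = $157,297.40.
Option 2 is lower by $300,207.60.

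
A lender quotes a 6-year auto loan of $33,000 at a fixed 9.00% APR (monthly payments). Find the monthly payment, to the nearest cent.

$594.84

Monthly rate = 9%/12 = 0.0075000; payment = 33,000 × 0.0075000 / (1 − (1+0.0075000)^−72) = $594.84.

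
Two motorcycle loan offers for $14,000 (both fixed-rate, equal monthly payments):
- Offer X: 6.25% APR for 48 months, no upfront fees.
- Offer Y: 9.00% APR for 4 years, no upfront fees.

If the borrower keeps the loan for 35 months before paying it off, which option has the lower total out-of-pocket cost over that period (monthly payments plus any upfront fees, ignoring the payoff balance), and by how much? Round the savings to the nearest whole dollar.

Offer X by $630

Offer X: monthly rate = 6.25%/12 = 0.0052083; payment = 14,000 × 0.0052083 / (1 − (1+0.0052083)^−48) = $330.40.
Offer Y: monthly rate = 9%/12 = 0.0075000; payment = 14,000 × 0.0075000 / (1 − (1+0.0075000)^−48) = $348.39.
Over 35 months: Offer X costs 35 × $330.40 = $11,564.00; Offer Y costs 35 × $348.39 = $12,193.65.
Offer X is cheaper by $12,193.65 − $11,564.00 = $629.65.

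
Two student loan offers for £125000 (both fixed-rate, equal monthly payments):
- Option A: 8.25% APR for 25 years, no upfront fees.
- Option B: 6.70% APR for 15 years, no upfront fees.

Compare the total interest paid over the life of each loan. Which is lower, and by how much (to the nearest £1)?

Option B by £97,187

Option A: monthly rate = 8.25%/12 = 0.0068750; payment = 125,000 × 0.0068750 / (1 − (1+0.0068750)^−300) = £985.56.
Total interest on Option A = 300 × £985.56 − £125,000 = £170,668.00.
Option B: at 6.70% the monthly rate is 0.0055833, so the payment is 125,000 × 0.0055833 / (1 − 1.0055833^−180) = £1,102.67.
Total interest on Option B = 180 × £1,102.67 − £125,000 = £73,480.60.
Option B is lower by £97,187.40.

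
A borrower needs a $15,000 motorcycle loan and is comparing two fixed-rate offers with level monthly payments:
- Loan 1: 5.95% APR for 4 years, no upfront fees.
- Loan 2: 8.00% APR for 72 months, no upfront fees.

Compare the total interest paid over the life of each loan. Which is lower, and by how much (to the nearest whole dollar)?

Loan 1: at 5.95% the monthly rate is 0.0049583, so the payment is 15,000 × 0.0049583 / (1 − 1.0049583^−48) = $351.93.
Total interest on Loan 1 = 48 × $351.93 − $15,000 = $1,892.64.
Loan 2: monthly rate = 8%/12 = 0.0066667; payment = 15,000 × 0.0066667 / (1 − (1+0.0066667)^−72) = $263.00.
Total interest on Loan 2 = 72 × $263.00 − $15,000 = $3,936.00.
Loan 1 is lower by $2,043.36.

Loan 1 by $2,043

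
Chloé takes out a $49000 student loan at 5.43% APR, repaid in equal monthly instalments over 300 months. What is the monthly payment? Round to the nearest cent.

At 5.43% the monthly rate is 0.0045250, so the payment is 49,000 × 0.0045250 / (1 − 1.0045250^−300) = $298.86.

$298.86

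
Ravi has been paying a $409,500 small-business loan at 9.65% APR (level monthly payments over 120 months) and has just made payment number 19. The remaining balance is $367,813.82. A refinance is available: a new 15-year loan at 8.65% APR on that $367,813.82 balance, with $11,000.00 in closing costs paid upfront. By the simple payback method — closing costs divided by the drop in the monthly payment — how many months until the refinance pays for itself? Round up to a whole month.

7 months

Current payment = 409,500 × 9.65%/12 / (1 − (1+0.0080417)^−120) = $5,332.52.
Refinanced payment = 367,813.82 × 0.0072083 / (1 − (1+0.0072083)^−180) = $3,654.42.
Monthly savings = $5,332.52 − $3,654.42 = $1,678.10.
Break-even = $11,000.00 / $1,678.10 = 6.56 → 7 months.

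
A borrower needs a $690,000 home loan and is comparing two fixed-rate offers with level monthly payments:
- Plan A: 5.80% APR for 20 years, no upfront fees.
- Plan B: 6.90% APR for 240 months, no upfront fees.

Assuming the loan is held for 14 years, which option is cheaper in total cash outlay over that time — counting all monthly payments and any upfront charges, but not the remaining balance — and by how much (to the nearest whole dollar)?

Plan A by $74,614

Plan A: monthly rate = 5.8%/12 = 0.0048333; payment = 690,000 × 0.0048333 / (1 − (1+0.0048333)^−240) = $4,864.09.
Plan B: monthly rate = 6.9%/12 = 0.0057500; payment = 690,000 × 0.0057500 / (1 − (1+0.0057500)^−240) = $5,308.22.
Over 168 months: Plan A costs 168 × $4,864.09 = $817,167.12; Plan B costs 168 × $5,308.22 = $891,780.96.
Plan A is cheaper by $891,780.96 − $817,167.12 = $74,613.84.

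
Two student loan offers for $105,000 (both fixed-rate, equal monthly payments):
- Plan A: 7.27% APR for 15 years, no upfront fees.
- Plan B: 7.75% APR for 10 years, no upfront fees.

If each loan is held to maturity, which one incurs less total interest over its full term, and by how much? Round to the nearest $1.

Plan A: at 7.27% the monthly rate is 0.0060583, so the payment is 105,000 × 0.0060583 / (1 − 1.0060583^−180) = $959.69.
Total interest on Plan A = 180 × $959.69 − $105,000 = $67,744.20.
Plan B: at 7.75% the monthly rate is 0.0064583, so the payment is 105,000 × 0.0064583 / (1 − 1.0064583^−120) = $1,260.11.
Total interest on Plan B = 120 × $1,260.11 − $105,000 = $46,213.20.
Plan B is lower by $21,531.00.

Plan B by $21,531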